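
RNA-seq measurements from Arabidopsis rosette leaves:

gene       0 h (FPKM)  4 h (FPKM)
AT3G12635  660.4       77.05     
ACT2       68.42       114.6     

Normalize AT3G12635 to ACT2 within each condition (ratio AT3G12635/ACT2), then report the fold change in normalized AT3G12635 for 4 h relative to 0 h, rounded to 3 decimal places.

AT3G12635/ACT2 (0 h) = 660.4 / 68.42 = 9.6521
AT3G12635/ACT2 (4 h) = 77.05 / 114.6 = 0.67234
Fold change = 0.67234 / 9.6521 = 0.0697

0.070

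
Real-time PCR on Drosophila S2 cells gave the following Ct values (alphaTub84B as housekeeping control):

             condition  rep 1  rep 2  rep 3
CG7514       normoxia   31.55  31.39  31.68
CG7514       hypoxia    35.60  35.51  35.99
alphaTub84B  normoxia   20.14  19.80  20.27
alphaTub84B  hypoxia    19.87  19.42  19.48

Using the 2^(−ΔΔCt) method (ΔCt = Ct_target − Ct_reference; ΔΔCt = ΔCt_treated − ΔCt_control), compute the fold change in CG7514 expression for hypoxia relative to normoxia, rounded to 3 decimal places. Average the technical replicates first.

0.040

Mean Ct: CG7514 normoxia 31.540; CG7514 hypoxia 35.700; alphaTub84B normoxia 20.070; alphaTub84B hypoxia 19.590
ΔCt(normoxia) = 31.540 − 20.070 = 11.470
ΔCt(hypoxia) = 35.700 − 19.590 = 16.110
ΔΔCt = 16.110 − 11.470 = 4.640
Fold change = 2^(−4.640) = 0.0401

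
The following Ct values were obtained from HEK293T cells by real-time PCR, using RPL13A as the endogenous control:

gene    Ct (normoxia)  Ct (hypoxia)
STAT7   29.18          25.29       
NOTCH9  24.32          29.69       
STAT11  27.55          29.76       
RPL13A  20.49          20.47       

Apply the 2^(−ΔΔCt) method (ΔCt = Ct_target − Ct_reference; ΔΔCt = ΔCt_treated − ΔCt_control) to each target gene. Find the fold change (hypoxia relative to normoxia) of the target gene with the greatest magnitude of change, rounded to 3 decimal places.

0.024

STAT7: ΔΔCt = (25.29−20.47) − (29.18−20.49) = 4.82 − 8.69 = -3.87; fold change = 2^3.87 = 14.621
NOTCH9: ΔΔCt = (29.69−20.47) − (24.32−20.49) = 9.22 − 3.83 = 5.39; fold change = 2^-5.39 = 0.024
STAT11: ΔΔCt = (29.76−20.47) − (27.55−20.49) = 9.29 − 7.06 = 2.23; fold change = 2^-2.23 = 0.213
NOTCH9 has the largest |ΔΔCt| = 5.39.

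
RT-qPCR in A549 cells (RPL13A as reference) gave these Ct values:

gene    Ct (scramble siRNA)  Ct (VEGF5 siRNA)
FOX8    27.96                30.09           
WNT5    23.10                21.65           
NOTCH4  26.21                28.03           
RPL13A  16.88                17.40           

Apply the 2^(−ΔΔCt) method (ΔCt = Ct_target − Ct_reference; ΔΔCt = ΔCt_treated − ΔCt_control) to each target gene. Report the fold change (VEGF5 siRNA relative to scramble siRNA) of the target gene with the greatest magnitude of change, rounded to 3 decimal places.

FOX8: ΔΔCt = (30.09−17.40) − (27.96−16.88) = 12.69 − 11.08 = 1.61; fold change = 2^-1.61 = 0.328
WNT5: ΔΔCt = (21.65−17.40) − (23.10−16.88) = 4.25 − 6.22 = -1.97; fold change = 2^1.97 = 3.918
NOTCH4: ΔΔCt = (28.03−17.40) − (26.21−16.88) = 10.63 − 9.33 = 1.30; fold change = 2^-1.30 = 0.406
WNT5 has the largest |ΔΔCt| = 1.97.

3.918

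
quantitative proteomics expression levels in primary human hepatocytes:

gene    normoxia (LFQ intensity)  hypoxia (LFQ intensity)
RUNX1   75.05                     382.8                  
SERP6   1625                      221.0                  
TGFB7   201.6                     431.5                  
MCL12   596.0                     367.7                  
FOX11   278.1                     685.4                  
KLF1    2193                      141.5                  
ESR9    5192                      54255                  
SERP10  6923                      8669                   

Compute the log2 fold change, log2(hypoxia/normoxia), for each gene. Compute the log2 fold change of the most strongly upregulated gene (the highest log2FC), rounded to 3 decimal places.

log2(382.8/75.05) = 2.351  (RUNX1)
log2(221.0/1625) = -2.878  (SERP6)
log2(431.5/201.6) = 1.098  (TGFB7)
log2(367.7/596.0) = -0.697  (MCL12)
log2(685.4/278.1) = 1.301  (FOX11)
log2(141.5/2193) = -3.954  (KLF1)
log2(54255/5192) = 3.385  (ESR9)
log2(8669/6923) = 0.324  (SERP10)
ESR9 is most strongly upregulated.

3.385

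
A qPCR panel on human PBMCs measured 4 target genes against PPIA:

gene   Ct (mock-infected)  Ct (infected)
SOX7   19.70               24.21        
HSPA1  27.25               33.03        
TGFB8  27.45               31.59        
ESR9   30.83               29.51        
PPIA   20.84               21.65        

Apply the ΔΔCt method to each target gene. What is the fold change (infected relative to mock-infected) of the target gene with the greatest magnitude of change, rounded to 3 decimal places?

0.032

SOX7: ΔΔCt = (24.21−21.65) − (19.70−20.84) = 2.56 − (-1.14) = 3.70; fold change = 2^-3.70 = 0.077
HSPA1: ΔΔCt = (33.03−21.65) − (27.25−20.84) = 11.38 − 6.41 = 4.97; fold change = 2^-4.97 = 0.032
TGFB8: ΔΔCt = (31.59−21.65) − (27.45−20.84) = 9.94 − 6.61 = 3.33; fold change = 2^-3.33 = 0.099
ESR9: ΔΔCt = (29.51−21.65) − (30.83−20.84) = 7.86 − 9.99 = -2.13; fold change = 2^2.13 = 4.377
HSPA1 has the largest |ΔΔCt| = 4.97.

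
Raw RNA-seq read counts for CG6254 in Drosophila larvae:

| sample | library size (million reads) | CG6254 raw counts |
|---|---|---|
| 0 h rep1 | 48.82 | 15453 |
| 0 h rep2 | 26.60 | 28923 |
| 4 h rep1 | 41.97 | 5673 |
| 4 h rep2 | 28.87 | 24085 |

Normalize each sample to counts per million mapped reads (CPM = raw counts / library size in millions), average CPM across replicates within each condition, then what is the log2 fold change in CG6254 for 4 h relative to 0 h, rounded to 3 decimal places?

CPM(0 h rep1) = 15453 / 48.82 = 316.5301
CPM(0 h rep2) = 28923 / 26.60 = 1087.3308
CPM(4 h rep1) = 5673 / 41.97 = 135.1680
CPM(4 h rep2) = 24085 / 28.87 = 834.2570
mean CPM(0 h) = 701.9305; mean CPM(4 h) = 484.7125
Fold change = 484.7125 / 701.9305 = 0.69054
log2(0.69054) = -0.5342

-0.534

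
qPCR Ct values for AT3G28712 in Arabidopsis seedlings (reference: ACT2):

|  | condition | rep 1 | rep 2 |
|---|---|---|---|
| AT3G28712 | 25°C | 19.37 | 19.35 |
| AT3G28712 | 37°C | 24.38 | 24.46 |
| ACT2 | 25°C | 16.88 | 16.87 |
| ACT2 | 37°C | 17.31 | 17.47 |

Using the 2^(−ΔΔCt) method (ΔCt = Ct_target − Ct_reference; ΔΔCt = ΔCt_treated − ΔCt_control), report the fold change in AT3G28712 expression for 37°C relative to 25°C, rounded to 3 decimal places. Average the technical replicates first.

Mean Ct: AT3G28712 25°C 19.360; AT3G28712 37°C 24.420; ACT2 25°C 16.875; ACT2 37°C 17.390
ΔCt(25°C) = 19.360 − 16.875 = 2.485
ΔCt(37°C) = 24.420 − 17.390 = 7.030
ΔΔCt = 7.030 − 2.485 = 4.545
Fold change = 2^(−4.545) = 0.0428

0.043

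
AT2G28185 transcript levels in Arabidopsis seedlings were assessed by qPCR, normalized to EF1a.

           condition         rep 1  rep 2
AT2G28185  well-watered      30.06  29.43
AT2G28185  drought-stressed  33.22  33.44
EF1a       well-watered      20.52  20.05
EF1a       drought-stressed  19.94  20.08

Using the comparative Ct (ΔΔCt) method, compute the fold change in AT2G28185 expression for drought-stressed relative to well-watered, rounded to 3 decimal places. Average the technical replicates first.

0.069

Mean Ct: AT2G28185 well-watered 29.745; AT2G28185 drought-stressed 33.330; EF1a well-watered 20.285; EF1a drought-stressed 20.010
ΔCt(well-watered) = 29.745 − 20.285 = 9.460
ΔCt(drought-stressed) = 33.330 − 20.010 = 13.320
ΔΔCt = 13.320 − 9.460 = 3.860
Fold change = 2^(−3.860) = 0.0689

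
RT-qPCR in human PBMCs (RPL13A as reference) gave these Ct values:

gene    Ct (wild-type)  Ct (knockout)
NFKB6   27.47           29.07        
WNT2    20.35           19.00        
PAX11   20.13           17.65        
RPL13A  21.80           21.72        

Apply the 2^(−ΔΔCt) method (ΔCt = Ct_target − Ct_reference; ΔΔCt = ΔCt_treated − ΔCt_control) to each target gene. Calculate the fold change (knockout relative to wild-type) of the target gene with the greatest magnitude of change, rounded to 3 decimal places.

5.278

NFKB6: ΔΔCt = (29.07−21.72) − (27.47−21.80) = 7.35 − 5.67 = 1.68; fold change = 2^-1.68 = 0.312
WNT2: ΔΔCt = (19.00−21.72) − (20.35−21.80) = -2.72 − (-1.45) = -1.27; fold change = 2^1.27 = 2.412
PAX11: ΔΔCt = (17.65−21.72) − (20.13−21.80) = -4.07 − (-1.67) = -2.40; fold change = 2^2.40 = 5.278
PAX11 has the largest |ΔΔCt| = 2.40.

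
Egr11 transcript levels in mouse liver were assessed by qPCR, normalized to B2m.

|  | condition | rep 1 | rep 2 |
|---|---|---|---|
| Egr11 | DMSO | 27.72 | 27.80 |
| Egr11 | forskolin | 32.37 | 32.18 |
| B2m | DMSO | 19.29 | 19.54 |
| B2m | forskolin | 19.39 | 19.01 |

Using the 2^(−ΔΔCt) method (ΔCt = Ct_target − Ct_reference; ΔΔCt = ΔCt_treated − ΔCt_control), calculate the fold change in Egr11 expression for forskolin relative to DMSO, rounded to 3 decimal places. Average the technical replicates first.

0.038

Mean Ct: Egr11 DMSO 27.760; Egr11 forskolin 32.275; B2m DMSO 19.415; B2m forskolin 19.200
ΔCt(DMSO) = 27.760 − 19.415 = 8.345
ΔCt(forskolin) = 32.275 − 19.200 = 13.075
ΔΔCt = 13.075 − 8.345 = 4.730
Fold change = 2^(−4.730) = 0.0377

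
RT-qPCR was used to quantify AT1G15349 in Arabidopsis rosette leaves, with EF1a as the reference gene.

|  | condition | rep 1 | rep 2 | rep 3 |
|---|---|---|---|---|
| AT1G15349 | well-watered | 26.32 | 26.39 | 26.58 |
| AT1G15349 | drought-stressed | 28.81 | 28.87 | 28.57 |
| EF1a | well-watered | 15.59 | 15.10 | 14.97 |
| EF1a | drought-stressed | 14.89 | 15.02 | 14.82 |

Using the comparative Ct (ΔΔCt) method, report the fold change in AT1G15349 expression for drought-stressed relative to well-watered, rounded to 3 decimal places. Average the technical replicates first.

0.162

Mean Ct: AT1G15349 well-watered 26.430; AT1G15349 drought-stressed 28.750; EF1a well-watered 15.220; EF1a drought-stressed 14.910
ΔCt(well-watered) = 26.430 − 15.220 = 11.210
ΔCt(drought-stressed) = 28.750 − 14.910 = 13.840
ΔΔCt = 13.840 − 11.210 = 2.630
Fold change = 2^(−2.630) = 0.1615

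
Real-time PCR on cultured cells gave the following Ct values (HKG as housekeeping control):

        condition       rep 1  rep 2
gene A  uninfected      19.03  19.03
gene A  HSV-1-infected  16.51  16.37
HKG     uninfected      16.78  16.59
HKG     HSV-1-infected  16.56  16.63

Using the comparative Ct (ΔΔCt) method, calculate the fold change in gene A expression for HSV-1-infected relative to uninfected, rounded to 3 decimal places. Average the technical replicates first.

Mean Ct: gene A uninfected 19.030; gene A HSV-1-infected 16.440; HKG uninfected 16.685; HKG HSV-1-infected 16.595
ΔCt(uninfected) = 19.030 − 16.685 = 2.345
ΔCt(HSV-1-infected) = 16.440 − 16.595 = -0.155
ΔΔCt = -0.155 − 2.345 = -2.500
Fold change = 2^(−(-2.500)) = 2^2.500 = 5.6569

5.657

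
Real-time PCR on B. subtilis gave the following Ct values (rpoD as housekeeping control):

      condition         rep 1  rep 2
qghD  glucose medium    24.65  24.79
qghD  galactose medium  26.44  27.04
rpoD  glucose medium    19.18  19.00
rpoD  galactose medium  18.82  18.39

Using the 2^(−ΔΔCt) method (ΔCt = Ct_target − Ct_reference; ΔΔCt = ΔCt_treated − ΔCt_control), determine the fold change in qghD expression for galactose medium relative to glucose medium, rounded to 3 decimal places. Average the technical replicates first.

Mean Ct: qghD glucose medium 24.720; qghD galactose medium 26.740; rpoD glucose medium 19.090; rpoD galactose medium 18.605
ΔCt(glucose medium) = 24.720 − 19.090 = 5.630
ΔCt(galactose medium) = 26.740 − 18.605 = 8.135
ΔΔCt = 8.135 − 5.630 = 2.505
Fold change = 2^(−2.505) = 0.1762

0.176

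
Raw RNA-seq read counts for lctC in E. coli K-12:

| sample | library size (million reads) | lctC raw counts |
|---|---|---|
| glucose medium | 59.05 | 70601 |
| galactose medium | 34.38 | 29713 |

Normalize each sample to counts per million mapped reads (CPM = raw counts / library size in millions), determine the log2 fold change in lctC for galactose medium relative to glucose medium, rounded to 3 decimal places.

-0.468

CPM(glucose medium) = 70601 / 59.05 = 1195.6139
CPM(galactose medium) = 29713 / 34.38 = 864.2525
Fold change = 864.2525 / 1195.6139 = 0.72285
log2(0.72285) = -0.4682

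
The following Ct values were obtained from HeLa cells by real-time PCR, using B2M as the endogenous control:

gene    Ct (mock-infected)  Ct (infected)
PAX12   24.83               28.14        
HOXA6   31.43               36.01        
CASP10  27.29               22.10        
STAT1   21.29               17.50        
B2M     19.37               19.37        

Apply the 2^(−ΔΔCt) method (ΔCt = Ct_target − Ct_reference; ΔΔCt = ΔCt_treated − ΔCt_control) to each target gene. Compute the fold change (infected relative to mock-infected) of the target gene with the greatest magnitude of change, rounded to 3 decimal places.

36.504

PAX12: ΔΔCt = (28.14−19.37) − (24.83−19.37) = 8.77 − 5.46 = 3.31; fold change = 2^-3.31 = 0.101
HOXA6: ΔΔCt = (36.01−19.37) − (31.43−19.37) = 16.64 − 12.06 = 4.58; fold change = 2^-4.58 = 0.042
CASP10: ΔΔCt = (22.10−19.37) − (27.29−19.37) = 2.73 − 7.92 = -5.19; fold change = 2^5.19 = 36.504
STAT1: ΔΔCt = (17.50−19.37) − (21.29−19.37) = -1.87 − 1.92 = -3.79; fold change = 2^3.79 = 13.833
CASP10 has the largest |ΔΔCt| = 5.19.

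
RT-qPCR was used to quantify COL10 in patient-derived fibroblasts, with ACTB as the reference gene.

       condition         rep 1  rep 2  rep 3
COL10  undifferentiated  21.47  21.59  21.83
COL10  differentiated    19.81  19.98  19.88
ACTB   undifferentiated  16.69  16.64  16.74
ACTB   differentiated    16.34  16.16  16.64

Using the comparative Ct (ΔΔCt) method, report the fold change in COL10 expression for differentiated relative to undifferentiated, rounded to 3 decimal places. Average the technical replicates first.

2.694

Mean Ct: COL10 undifferentiated 21.630; COL10 differentiated 19.890; ACTB undifferentiated 16.690; ACTB differentiated 16.380
ΔCt(undifferentiated) = 21.630 − 16.690 = 4.940
ΔCt(differentiated) = 19.890 − 16.380 = 3.510
ΔΔCt = 3.510 − 4.940 = -1.430
Fold change = 2^(−(-1.430)) = 2^1.430 = 2.6945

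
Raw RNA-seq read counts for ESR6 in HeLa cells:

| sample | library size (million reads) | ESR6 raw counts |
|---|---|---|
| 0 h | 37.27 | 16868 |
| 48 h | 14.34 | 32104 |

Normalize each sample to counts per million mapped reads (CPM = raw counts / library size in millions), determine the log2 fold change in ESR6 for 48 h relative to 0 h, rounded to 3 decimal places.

2.306

CPM(0 h) = 16868 / 37.27 = 452.5892
CPM(48 h) = 32104 / 14.34 = 2238.7727
Fold change = 2238.7727 / 452.5892 = 4.94659
log2(4.94659) = 2.3064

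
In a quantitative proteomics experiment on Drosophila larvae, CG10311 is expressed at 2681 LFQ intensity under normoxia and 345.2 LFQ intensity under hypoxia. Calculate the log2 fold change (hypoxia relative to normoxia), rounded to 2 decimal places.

-2.96

Fold change = 345.2 / 2681 = 0.1288
log2(0.1288) = -2.957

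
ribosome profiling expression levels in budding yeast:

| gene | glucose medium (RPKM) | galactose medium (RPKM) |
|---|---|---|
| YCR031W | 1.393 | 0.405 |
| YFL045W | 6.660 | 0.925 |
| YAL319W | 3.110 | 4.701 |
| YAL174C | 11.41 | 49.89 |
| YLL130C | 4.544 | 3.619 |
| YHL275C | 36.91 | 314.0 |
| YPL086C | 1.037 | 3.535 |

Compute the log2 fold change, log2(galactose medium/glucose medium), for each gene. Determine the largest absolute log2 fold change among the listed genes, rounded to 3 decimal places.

3.089

log2(0.405/1.393) = -1.782  (YCR031W)
log2(0.925/6.660) = -2.848  (YFL045W)
log2(4.701/3.110) = 0.596  (YAL319W)
log2(49.89/11.41) = 2.128  (YAL174C)
log2(3.619/4.544) = -0.328  (YLL130C)
log2(314.0/36.91) = 3.089  (YHL275C)
log2(3.535/1.037) = 1.769  (YPL086C)
The largest magnitude belongs to YHL275C.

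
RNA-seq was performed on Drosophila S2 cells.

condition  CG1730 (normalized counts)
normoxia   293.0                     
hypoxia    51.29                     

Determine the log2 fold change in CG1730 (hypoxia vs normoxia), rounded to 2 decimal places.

Fold change = 51.29 / 293.0 = 0.1751
log2(0.1751) = -2.514

-2.51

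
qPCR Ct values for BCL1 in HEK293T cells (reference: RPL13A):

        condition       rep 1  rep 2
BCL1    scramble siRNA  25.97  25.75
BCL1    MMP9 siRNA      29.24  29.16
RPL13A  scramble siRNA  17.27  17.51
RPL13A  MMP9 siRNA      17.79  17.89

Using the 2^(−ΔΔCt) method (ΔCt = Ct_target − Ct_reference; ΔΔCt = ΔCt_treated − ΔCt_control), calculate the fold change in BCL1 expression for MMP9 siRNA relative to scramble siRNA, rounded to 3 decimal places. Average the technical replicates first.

Mean Ct: BCL1 scramble siRNA 25.860; BCL1 MMP9 siRNA 29.200; RPL13A scramble siRNA 17.390; RPL13A MMP9 siRNA 17.840
ΔCt(scramble siRNA) = 25.860 − 17.390 = 8.470
ΔCt(MMP9 siRNA) = 29.200 − 17.840 = 11.360
ΔΔCt = 11.360 − 8.470 = 2.890
Fold change = 2^(−2.890) = 0.1349

0.135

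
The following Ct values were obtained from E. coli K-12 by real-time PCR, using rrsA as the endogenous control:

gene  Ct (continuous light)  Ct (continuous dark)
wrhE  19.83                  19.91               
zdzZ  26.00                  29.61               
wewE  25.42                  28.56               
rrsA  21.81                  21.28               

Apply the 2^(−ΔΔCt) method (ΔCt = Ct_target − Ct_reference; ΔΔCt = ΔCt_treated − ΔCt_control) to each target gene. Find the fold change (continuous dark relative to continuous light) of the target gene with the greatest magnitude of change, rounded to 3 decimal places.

wrhE: ΔΔCt = (19.91−21.28) − (19.83−21.81) = -1.37 − (-1.98) = 0.61; fold change = 2^-0.61 = 0.655
zdzZ: ΔΔCt = (29.61−21.28) − (26.00−21.81) = 8.33 − 4.19 = 4.14; fold change = 2^-4.14 = 0.057
wewE: ΔΔCt = (28.56−21.28) − (25.42−21.81) = 7.28 − 3.61 = 3.67; fold change = 2^-3.67 = 0.079
zdzZ has the largest |ΔΔCt| = 4.14.

0.057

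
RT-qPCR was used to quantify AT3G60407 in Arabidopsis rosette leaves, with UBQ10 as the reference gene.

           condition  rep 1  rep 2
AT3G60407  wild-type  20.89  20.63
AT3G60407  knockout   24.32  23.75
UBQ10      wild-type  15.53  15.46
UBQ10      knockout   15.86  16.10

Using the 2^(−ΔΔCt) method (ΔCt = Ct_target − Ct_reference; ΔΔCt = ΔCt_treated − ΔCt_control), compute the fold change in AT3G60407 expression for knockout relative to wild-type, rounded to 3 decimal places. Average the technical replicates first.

Mean Ct: AT3G60407 wild-type 20.760; AT3G60407 knockout 24.035; UBQ10 wild-type 15.495; UBQ10 knockout 15.980
ΔCt(wild-type) = 20.760 − 15.495 = 5.265
ΔCt(knockout) = 24.035 − 15.980 = 8.055
ΔΔCt = 8.055 − 5.265 = 2.790
Fold change = 2^(−2.790) = 0.1446

0.145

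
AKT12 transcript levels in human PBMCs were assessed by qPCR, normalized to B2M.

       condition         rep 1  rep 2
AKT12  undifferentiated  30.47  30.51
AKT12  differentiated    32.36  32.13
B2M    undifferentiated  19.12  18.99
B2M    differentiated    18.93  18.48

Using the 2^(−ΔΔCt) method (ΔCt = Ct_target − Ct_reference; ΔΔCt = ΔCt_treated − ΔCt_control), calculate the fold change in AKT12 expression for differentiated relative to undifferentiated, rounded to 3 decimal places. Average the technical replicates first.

Mean Ct: AKT12 undifferentiated 30.490; AKT12 differentiated 32.245; B2M undifferentiated 19.055; B2M differentiated 18.705
ΔCt(undifferentiated) = 30.490 − 19.055 = 11.435
ΔCt(differentiated) = 32.245 − 18.705 = 13.540
ΔΔCt = 13.540 − 11.435 = 2.105
Fold change = 2^(−2.105) = 0.2325

0.232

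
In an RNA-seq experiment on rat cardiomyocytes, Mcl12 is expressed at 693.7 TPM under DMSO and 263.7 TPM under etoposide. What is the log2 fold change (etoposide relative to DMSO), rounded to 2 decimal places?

Fold change = 263.7 / 693.7 = 0.3801
log2(0.3801) = -1.395

-1.40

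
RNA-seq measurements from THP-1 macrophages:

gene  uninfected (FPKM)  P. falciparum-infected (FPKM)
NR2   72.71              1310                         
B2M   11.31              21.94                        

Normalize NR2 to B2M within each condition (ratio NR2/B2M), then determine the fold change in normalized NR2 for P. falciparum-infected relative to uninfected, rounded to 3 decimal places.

NR2/B2M (uninfected) = 72.71 / 11.31 = 6.4288
NR2/B2M (P. falciparum-infected) = 1310 / 21.94 = 59.708
Fold change = 59.708 / 6.4288 = 9.2876

9.288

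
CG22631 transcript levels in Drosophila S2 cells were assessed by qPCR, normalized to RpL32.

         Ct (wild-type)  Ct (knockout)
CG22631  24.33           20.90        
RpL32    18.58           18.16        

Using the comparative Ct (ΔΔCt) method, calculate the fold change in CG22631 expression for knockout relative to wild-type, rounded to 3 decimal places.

ΔCt(wild-type) = 24.330 − 18.580 = 5.750
ΔCt(knockout) = 20.900 − 18.160 = 2.740
ΔΔCt = 2.740 − 5.750 = -3.010
Fold change = 2^(−(-3.010)) = 2^3.010 = 8.0556

8.056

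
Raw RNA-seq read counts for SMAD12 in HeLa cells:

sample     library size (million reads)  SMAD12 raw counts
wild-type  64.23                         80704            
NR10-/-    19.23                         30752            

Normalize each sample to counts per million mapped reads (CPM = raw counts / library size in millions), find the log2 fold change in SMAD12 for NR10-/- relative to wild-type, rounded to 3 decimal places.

CPM(wild-type) = 80704 / 64.23 = 1256.4845
CPM(NR10-/-) = 30752 / 19.23 = 1599.1680
Fold change = 1599.1680 / 1256.4845 = 1.27273
log2(1.27273) = 0.3479

0.348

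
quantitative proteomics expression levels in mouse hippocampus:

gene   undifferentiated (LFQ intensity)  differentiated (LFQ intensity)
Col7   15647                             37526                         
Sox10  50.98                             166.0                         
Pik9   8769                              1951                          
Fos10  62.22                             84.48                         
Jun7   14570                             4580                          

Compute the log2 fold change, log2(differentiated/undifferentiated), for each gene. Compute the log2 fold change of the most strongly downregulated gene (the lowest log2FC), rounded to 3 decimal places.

-2.168

log2(37526/15647) = 1.262  (Col7)
log2(166.0/50.98) = 1.703  (Sox10)
log2(1951/8769) = -2.168  (Pik9)
log2(84.48/62.22) = 0.441  (Fos10)
log2(4580/14570) = -1.670  (Jun7)
Pik9 is most strongly downregulated.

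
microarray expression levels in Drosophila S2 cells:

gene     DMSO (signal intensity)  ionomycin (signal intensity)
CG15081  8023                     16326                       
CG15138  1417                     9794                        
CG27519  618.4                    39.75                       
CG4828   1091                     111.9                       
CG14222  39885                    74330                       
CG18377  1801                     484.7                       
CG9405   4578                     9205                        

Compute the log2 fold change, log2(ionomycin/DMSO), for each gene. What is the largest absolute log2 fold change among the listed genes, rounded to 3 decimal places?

3.960

log2(16326/8023) = 1.025  (CG15081)
log2(9794/1417) = 2.789  (CG15138)
log2(39.75/618.4) = -3.960  (CG27519)
log2(111.9/1091) = -3.285  (CG4828)
log2(74330/39885) = 0.898  (CG14222)
log2(484.7/1801) = -1.894  (CG18377)
log2(9205/4578) = 1.008  (CG9405)
The largest magnitude belongs to CG27519.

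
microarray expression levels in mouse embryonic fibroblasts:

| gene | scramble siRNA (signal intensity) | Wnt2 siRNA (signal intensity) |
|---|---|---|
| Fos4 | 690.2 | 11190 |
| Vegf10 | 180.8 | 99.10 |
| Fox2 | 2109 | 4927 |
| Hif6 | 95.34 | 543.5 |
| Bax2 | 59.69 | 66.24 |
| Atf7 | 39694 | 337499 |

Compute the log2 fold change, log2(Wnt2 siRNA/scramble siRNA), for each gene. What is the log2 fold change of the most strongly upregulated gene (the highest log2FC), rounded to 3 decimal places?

4.019

log2(11190/690.2) = 4.019  (Fos4)
log2(99.10/180.8) = -0.867  (Vegf10)
log2(4927/2109) = 1.224  (Fox2)
log2(543.5/95.34) = 2.511  (Hif6)
log2(66.24/59.69) = 0.150  (Bax2)
log2(337499/39694) = 3.088  (Atf7)
Fos4 is most strongly upregulated.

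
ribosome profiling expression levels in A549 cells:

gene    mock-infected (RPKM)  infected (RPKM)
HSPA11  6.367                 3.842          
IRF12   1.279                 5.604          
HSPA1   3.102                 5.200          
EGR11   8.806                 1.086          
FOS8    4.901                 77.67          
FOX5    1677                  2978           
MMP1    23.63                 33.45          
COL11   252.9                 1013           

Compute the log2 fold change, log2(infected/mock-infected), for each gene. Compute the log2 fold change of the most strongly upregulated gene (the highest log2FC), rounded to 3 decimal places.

log2(3.842/6.367) = -0.729  (HSPA11)
log2(5.604/1.279) = 2.131  (IRF12)
log2(5.200/3.102) = 0.745  (HSPA1)
log2(1.086/8.806) = -3.019  (EGR11)
log2(77.67/4.901) = 3.986  (FOS8)
log2(2978/1677) = 0.828  (FOX5)
log2(33.45/23.63) = 0.501  (MMP1)
log2(1013/252.9) = 2.002  (COL11)
FOS8 is most strongly upregulated.

3.986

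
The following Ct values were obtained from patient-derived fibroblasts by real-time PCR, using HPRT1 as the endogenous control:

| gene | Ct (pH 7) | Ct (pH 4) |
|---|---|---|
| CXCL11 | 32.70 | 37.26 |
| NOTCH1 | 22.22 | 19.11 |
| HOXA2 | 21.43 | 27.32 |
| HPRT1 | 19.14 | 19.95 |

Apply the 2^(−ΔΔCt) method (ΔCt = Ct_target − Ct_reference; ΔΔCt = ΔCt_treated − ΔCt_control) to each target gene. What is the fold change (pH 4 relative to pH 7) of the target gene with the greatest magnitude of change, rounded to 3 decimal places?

0.030

CXCL11: ΔΔCt = (37.26−19.95) − (32.70−19.14) = 17.31 − 13.56 = 3.75; fold change = 2^-3.75 = 0.074
NOTCH1: ΔΔCt = (19.11−19.95) − (22.22−19.14) = -0.84 − 3.08 = -3.92; fold change = 2^3.92 = 15.137
HOXA2: ΔΔCt = (27.32−19.95) − (21.43−19.14) = 7.37 − 2.29 = 5.08; fold change = 2^-5.08 = 0.030
HOXA2 has the largest |ΔΔCt| = 5.08.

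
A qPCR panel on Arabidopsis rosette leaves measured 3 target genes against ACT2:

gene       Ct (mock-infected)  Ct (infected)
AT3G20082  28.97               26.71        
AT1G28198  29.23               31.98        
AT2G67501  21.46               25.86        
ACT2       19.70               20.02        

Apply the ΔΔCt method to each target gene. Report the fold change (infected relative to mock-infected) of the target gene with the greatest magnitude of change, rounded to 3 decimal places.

0.059

AT3G20082: ΔΔCt = (26.71−20.02) − (28.97−19.70) = 6.69 − 9.27 = -2.58; fold change = 2^2.58 = 5.979
AT1G28198: ΔΔCt = (31.98−20.02) − (29.23−19.70) = 11.96 − 9.53 = 2.43; fold change = 2^-2.43 = 0.186
AT2G67501: ΔΔCt = (25.86−20.02) − (21.46−19.70) = 5.84 − 1.76 = 4.08; fold change = 2^-4.08 = 0.059
AT2G67501 has the largest |ΔΔCt| = 4.08.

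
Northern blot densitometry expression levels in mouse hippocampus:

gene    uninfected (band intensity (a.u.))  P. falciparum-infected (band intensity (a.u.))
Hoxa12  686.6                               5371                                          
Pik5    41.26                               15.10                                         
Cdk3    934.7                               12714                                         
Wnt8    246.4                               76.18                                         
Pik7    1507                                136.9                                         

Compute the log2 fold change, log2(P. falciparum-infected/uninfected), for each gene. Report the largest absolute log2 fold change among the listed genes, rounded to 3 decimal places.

3.766

log2(5371/686.6) = 2.968  (Hoxa12)
log2(15.10/41.26) = -1.450  (Pik5)
log2(12714/934.7) = 3.766  (Cdk3)
log2(76.18/246.4) = -1.694  (Wnt8)
log2(136.9/1507) = -3.460  (Pik7)
The largest magnitude belongs to Cdk3.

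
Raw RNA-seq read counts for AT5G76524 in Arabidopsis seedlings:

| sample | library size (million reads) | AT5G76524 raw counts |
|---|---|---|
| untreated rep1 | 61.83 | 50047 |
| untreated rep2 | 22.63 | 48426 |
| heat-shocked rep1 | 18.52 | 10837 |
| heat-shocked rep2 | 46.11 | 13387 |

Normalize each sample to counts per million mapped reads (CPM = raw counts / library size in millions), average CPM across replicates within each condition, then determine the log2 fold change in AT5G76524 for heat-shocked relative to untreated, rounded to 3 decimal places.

-1.752

CPM(untreated rep1) = 50047 / 61.83 = 809.4291
CPM(untreated rep2) = 48426 / 22.63 = 2139.9028
CPM(heat-shocked rep1) = 10837 / 18.52 = 585.1512
CPM(heat-shocked rep2) = 13387 / 46.11 = 290.3275
mean CPM(untreated) = 1474.6659; mean CPM(heat-shocked) = 437.7393
Fold change = 437.7393 / 1474.6659 = 0.29684
log2(0.29684) = -1.7522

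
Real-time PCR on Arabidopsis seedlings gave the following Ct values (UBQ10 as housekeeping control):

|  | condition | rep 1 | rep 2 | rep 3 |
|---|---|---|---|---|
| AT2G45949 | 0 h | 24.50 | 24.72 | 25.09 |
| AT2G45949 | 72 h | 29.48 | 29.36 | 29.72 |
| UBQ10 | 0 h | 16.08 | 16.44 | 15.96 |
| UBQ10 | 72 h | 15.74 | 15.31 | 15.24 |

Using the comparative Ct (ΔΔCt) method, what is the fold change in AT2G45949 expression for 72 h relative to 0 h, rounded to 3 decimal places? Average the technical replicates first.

0.022

Mean Ct: AT2G45949 0 h 24.770; AT2G45949 72 h 29.520; UBQ10 0 h 16.160; UBQ10 72 h 15.430
ΔCt(0 h) = 24.770 − 16.160 = 8.610
ΔCt(72 h) = 29.520 − 15.430 = 14.090
ΔΔCt = 14.090 − 8.610 = 5.480
Fold change = 2^(−5.480) = 0.0224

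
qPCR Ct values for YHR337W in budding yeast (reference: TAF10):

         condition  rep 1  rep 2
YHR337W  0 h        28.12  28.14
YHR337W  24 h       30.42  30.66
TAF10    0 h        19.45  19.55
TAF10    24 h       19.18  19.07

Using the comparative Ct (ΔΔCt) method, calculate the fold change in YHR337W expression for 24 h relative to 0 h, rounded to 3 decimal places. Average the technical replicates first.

Mean Ct: YHR337W 0 h 28.130; YHR337W 24 h 30.540; TAF10 0 h 19.500; TAF10 24 h 19.125
ΔCt(0 h) = 28.130 − 19.500 = 8.630
ΔCt(24 h) = 30.540 − 19.125 = 11.415
ΔΔCt = 11.415 − 8.630 = 2.785
Fold change = 2^(−2.785) = 0.1451

0.145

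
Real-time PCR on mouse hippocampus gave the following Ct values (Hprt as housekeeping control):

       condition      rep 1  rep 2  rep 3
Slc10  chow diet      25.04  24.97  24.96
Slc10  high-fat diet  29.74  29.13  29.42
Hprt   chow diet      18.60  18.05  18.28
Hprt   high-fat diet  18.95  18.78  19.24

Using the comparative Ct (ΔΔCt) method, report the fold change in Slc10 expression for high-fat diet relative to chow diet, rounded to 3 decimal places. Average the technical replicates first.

0.074

Mean Ct: Slc10 chow diet 24.990; Slc10 high-fat diet 29.430; Hprt chow diet 18.310; Hprt high-fat diet 18.990
ΔCt(chow diet) = 24.990 − 18.310 = 6.680
ΔCt(high-fat diet) = 29.430 − 18.990 = 10.440
ΔΔCt = 10.440 − 6.680 = 3.760
Fold change = 2^(−3.760) = 0.0738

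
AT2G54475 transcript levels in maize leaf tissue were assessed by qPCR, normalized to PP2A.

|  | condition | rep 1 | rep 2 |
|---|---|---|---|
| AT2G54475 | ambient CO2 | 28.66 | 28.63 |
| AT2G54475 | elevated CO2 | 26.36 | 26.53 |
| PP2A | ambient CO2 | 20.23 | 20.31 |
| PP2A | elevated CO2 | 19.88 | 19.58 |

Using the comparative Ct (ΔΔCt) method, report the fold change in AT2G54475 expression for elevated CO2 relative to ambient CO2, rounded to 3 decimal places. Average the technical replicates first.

Mean Ct: AT2G54475 ambient CO2 28.645; AT2G54475 elevated CO2 26.445; PP2A ambient CO2 20.270; PP2A elevated CO2 19.730
ΔCt(ambient CO2) = 28.645 − 20.270 = 8.375
ΔCt(elevated CO2) = 26.445 − 19.730 = 6.715
ΔΔCt = 6.715 − 8.375 = -1.660
Fold change = 2^(−(-1.660)) = 2^1.660 = 3.1602

3.160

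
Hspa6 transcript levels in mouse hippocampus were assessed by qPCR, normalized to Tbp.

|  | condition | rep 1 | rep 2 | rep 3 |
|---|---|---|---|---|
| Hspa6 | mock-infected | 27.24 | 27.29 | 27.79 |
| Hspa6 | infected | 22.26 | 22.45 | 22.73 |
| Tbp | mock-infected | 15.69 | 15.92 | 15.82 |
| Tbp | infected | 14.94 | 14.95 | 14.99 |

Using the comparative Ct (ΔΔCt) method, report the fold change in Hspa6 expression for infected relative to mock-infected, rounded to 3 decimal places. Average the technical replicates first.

17.268

Mean Ct: Hspa6 mock-infected 27.440; Hspa6 infected 22.480; Tbp mock-infected 15.810; Tbp infected 14.960
ΔCt(mock-infected) = 27.440 − 15.810 = 11.630
ΔCt(infected) = 22.480 − 14.960 = 7.520
ΔΔCt = 7.520 − 11.630 = -4.110
Fold change = 2^(−(-4.110)) = 2^4.110 = 17.2677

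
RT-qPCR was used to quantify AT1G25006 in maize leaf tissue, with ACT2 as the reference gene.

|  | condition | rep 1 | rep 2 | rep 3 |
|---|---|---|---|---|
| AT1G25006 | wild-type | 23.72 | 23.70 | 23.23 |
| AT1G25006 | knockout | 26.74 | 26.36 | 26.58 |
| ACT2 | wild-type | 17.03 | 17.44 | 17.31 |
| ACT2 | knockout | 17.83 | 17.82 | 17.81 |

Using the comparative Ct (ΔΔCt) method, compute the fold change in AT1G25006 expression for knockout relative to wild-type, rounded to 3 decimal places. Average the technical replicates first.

Mean Ct: AT1G25006 wild-type 23.550; AT1G25006 knockout 26.560; ACT2 wild-type 17.260; ACT2 knockout 17.820
ΔCt(wild-type) = 23.550 − 17.260 = 6.290
ΔCt(knockout) = 26.560 − 17.820 = 8.740
ΔΔCt = 8.740 − 6.290 = 2.450
Fold change = 2^(−2.450) = 0.1830

0.183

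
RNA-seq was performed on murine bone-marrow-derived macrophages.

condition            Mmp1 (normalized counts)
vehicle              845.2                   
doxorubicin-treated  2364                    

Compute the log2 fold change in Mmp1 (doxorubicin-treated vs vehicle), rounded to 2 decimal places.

1.48

Fold change = 2364 / 845.2 = 2.7970
log2(2.7970) = 1.484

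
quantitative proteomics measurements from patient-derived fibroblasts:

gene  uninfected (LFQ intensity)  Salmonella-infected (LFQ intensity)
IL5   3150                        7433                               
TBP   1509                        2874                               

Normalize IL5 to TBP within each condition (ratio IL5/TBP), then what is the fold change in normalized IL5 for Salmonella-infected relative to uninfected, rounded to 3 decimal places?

1.239

IL5/TBP (uninfected) = 3150 / 1509 = 2.0875
IL5/TBP (Salmonella-infected) = 7433 / 2874 = 2.5863
Fold change = 2.5863 / 2.0875 = 1.2390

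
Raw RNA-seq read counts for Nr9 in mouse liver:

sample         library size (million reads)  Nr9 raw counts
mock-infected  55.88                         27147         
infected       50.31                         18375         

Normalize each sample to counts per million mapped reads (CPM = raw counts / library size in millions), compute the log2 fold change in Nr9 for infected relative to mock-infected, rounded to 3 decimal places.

CPM(mock-infected) = 27147 / 55.88 = 485.8089
CPM(infected) = 18375 / 50.31 = 365.2355
Fold change = 365.2355 / 485.8089 = 0.75181
log2(0.75181) = -0.4116

-0.412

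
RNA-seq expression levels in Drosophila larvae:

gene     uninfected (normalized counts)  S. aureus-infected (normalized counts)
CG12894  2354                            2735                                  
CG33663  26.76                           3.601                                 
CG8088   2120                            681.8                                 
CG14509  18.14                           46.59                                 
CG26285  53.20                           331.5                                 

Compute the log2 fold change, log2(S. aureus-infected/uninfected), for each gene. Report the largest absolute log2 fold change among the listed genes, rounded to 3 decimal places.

2.894

log2(2735/2354) = 0.216  (CG12894)
log2(3.601/26.76) = -2.894  (CG33663)
log2(681.8/2120) = -1.637  (CG8088)
log2(46.59/18.14) = 1.361  (CG14509)
log2(331.5/53.20) = 2.640  (CG26285)
The largest magnitude belongs to CG33663.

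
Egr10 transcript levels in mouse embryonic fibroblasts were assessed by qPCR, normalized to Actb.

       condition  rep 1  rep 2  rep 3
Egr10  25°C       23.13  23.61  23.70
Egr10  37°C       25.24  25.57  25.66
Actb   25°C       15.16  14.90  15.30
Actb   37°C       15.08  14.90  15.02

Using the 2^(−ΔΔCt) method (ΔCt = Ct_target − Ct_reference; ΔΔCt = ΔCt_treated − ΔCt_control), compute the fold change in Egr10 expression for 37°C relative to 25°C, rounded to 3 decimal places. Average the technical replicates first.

Mean Ct: Egr10 25°C 23.480; Egr10 37°C 25.490; Actb 25°C 15.120; Actb 37°C 15.000
ΔCt(25°C) = 23.480 − 15.120 = 8.360
ΔCt(37°C) = 25.490 − 15.000 = 10.490
ΔΔCt = 10.490 − 8.360 = 2.130
Fold change = 2^(−2.130) = 0.2285

0.228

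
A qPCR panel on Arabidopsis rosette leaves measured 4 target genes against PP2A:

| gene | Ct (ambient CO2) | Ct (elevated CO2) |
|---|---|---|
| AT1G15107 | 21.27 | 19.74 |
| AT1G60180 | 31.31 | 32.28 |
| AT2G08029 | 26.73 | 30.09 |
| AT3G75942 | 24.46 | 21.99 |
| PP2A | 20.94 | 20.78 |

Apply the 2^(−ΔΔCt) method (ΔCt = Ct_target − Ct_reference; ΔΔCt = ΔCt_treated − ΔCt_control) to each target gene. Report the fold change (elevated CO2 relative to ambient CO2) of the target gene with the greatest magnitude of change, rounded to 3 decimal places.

AT1G15107: ΔΔCt = (19.74−20.78) − (21.27−20.94) = -1.04 − 0.33 = -1.37; fold change = 2^1.37 = 2.585
AT1G60180: ΔΔCt = (32.28−20.78) − (31.31−20.94) = 11.50 − 10.37 = 1.13; fold change = 2^-1.13 = 0.457
AT2G08029: ΔΔCt = (30.09−20.78) − (26.73−20.94) = 9.31 − 5.79 = 3.52; fold change = 2^-3.52 = 0.087
AT3G75942: ΔΔCt = (21.99−20.78) − (24.46−20.94) = 1.21 − 3.52 = -2.31; fold change = 2^2.31 = 4.959
AT2G08029 has the largest |ΔΔCt| = 3.52.

0.087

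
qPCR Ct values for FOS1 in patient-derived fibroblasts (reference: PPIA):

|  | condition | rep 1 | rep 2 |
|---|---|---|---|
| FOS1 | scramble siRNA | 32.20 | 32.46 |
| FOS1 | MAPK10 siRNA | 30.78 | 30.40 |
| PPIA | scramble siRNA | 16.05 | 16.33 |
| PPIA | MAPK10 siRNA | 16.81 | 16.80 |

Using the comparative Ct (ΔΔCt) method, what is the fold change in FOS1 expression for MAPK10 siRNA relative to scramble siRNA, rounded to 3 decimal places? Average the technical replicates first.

5.116

Mean Ct: FOS1 scramble siRNA 32.330; FOS1 MAPK10 siRNA 30.590; PPIA scramble siRNA 16.190; PPIA MAPK10 siRNA 16.805
ΔCt(scramble siRNA) = 32.330 − 16.190 = 16.140
ΔCt(MAPK10 siRNA) = 30.590 − 16.805 = 13.785
ΔΔCt = 13.785 − 16.140 = -2.355
Fold change = 2^(−(-2.355)) = 2^2.355 = 5.1159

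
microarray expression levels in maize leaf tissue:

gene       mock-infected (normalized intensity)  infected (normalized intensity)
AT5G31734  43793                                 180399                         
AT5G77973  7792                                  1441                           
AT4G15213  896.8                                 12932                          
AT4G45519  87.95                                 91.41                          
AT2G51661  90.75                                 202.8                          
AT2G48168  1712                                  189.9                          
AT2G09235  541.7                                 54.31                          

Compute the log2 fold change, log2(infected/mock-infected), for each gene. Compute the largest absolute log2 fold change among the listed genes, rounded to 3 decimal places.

3.850

log2(180399/43793) = 2.042  (AT5G31734)
log2(1441/7792) = -2.435  (AT5G77973)
log2(12932/896.8) = 3.850  (AT4G15213)
log2(91.41/87.95) = 0.056  (AT4G45519)
log2(202.8/90.75) = 1.160  (AT2G51661)
log2(189.9/1712) = -3.172  (AT2G48168)
log2(54.31/541.7) = -3.318  (AT2G09235)
The largest magnitude belongs to AT4G15213.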